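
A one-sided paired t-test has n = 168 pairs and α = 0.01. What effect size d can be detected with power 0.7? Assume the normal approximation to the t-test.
d ≈ 0.22

Minimum detectable effect (paired t-test, normal approximation):
d = (z_α + z_β) / √n
d = (2.326 + 0.524) / √168
d = 2.851 / 12.961
d ≈ 0.22

By Cohen's convention (0.2 small / 0.5 medium / 0.8 large): small effect.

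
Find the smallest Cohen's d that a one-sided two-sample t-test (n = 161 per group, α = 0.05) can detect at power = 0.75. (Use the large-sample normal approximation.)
d ≈ 0.26

Minimum detectable effect (two-sample t-test, normal approximation):
d = (z_α + z_β) / √(n/2)
d = (1.645 + 0.674) / √(161/2)
d = 2.319 / 8.972
d ≈ 0.26

By Cohen's convention (0.2 small / 0.5 medium / 0.8 large): small effect.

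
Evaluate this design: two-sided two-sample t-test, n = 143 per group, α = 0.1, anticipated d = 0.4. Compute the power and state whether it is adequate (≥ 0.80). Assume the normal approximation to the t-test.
Power ≈ 0.96; the study is adequately powered (power ≥ 0.80)

Power calculation (two-sample t-test, normal approximation):
z_β = d · √(n/2) - z_{α/2}
z_β = 0.4 · √(143/2) - 1.645
z_β = 0.4 · 8.456 - 1.645
z_β = 1.737

Power = Φ(z_β) = Φ(1.737) ≈ 0.959

Effect size d = 0.4 is small by Cohen's convention (0.2/0.5/0.8).

Threshold: power ≥ 0.80 is conventionally adequate.
Power ≈ 0.96 → the study is adequately powered (power ≥ 0.80).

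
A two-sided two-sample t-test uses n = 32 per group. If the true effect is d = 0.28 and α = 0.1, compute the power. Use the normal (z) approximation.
Power ≈ 0.30

Power calculation (two-sample t-test, normal approximation):
z_β = d · √(n/2) - z_{α/2}
z_β = 0.28 · √(32/2) - 1.645
z_β = 0.28 · 4.000 - 1.645
z_β = -0.525

Power = Φ(z_β) = Φ(-0.525) ≈ 0.300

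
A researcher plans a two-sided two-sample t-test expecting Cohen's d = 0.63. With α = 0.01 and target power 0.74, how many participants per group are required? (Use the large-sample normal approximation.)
n = 53 per group

Sample size formula (two-sample t-test, normal approximation):
n = 2 · ((z_{α/2} + z_β) / d)²

z_{α/2} = 2.576 (for α = 0.01, two-sided)
z_β = 0.643 (for power = 0.74)
d = 0.63

n = 2 · ((2.576 + 0.643) / 0.63)²
n = 2 · (5.110)²
n ≈ 52.22
Round up to the next whole number: n = 53 per group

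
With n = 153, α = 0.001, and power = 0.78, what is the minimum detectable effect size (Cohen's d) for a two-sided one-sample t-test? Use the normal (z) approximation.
d ≈ 0.33

Minimum detectable effect (one-sample t-test, normal approximation):
d = (z_{α/2} + z_β) / √n
d = (3.291 + 0.772) / √153
d = 4.063 / 12.369
d ≈ 0.33

By Cohen's convention (0.2 small / 0.5 medium / 0.8 large): small effect.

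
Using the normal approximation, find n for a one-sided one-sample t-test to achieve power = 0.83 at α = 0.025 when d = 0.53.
n = 31

Sample size formula (one-sample t-test, normal approximation):
n = ((z_α + z_β) / d)²

z_α = 1.960 (for α = 0.025, one-sided)
z_β = 0.954 (for power = 0.83)
d = 0.53

n = ((1.960 + 0.954) / 0.53)²
n = (5.498)²
n ≈ 30.23
Round up to the next whole number: n = 31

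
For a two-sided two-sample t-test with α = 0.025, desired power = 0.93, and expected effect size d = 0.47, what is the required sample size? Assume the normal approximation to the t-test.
n = 126 per group

Sample size formula (two-sample t-test, normal approximation):
n = 2 · ((z_{α/2} + z_β) / d)²

z_{α/2} = 2.241 (for α = 0.025, two-sided)
z_β = 1.476 (for power = 0.93)
d = 0.47

n = 2 · ((2.241 + 1.476) / 0.47)²
n = 2 · (7.909)²
n ≈ 125.10
Round up to the next whole number: n = 126 per group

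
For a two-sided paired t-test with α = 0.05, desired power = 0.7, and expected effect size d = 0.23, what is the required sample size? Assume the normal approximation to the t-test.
n = 117 pairs

Sample size formula (paired t-test, normal approximation):
n = ((z_{α/2} + z_β) / d)²

z_{α/2} = 1.960 (for α = 0.05, two-sided)
z_β = 0.524 (for power = 0.7)
d = 0.23

n = ((1.960 + 0.524) / 0.23)²
n = (10.800)²
n ≈ 116.64
Round up to the next whole number: n = 117 pairs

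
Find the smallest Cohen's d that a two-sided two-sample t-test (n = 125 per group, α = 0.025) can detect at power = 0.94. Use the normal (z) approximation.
d ≈ 0.48

Minimum detectable effect (two-sample t-test, normal approximation):
d = (z_{α/2} + z_β) / √(n/2)
d = (2.241 + 1.555) / √(125/2)
d = 3.796 / 7.906
d ≈ 0.48

By Cohen's convention (0.2 small / 0.5 medium / 0.8 large): small effect.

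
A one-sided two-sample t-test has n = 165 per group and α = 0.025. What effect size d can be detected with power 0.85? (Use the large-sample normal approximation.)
d ≈ 0.33

Minimum detectable effect (two-sample t-test, normal approximation):
d = (z_α + z_β) / √(n/2)
d = (1.960 + 1.036) / √(165/2)
d = 2.996 / 9.083
d ≈ 0.33

By Cohen's convention (0.2 small / 0.5 medium / 0.8 large): small effect.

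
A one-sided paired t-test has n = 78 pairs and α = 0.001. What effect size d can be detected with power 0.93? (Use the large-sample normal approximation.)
d ≈ 0.52

Minimum detectable effect (paired t-test, normal approximation):
d = (z_α + z_β) / √n
d = (3.090 + 1.476) / √78
d = 4.566 / 8.832
d ≈ 0.52

By Cohen's convention (0.2 small / 0.5 medium / 0.8 large): medium effect.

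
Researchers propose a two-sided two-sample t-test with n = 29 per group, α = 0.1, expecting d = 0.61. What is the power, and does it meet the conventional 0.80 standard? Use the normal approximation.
Power ≈ 0.75; the study is underpowered (power < 0.80)

Power calculation (two-sample t-test, normal approximation):
z_β = d · √(n/2) - z_{α/2}
z_β = 0.61 · √(29/2) - 1.645
z_β = 0.61 · 3.808 - 1.645
z_β = 0.678

Power = Φ(z_β) = Φ(0.678) ≈ 0.751

Effect size d = 0.61 is medium by Cohen's convention (0.2/0.5/0.8).

Threshold: power ≥ 0.80 is conventionally adequate.
Power ≈ 0.75 → the study is underpowered (power < 0.80).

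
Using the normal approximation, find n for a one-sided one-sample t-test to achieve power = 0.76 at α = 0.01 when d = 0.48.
n = 40

Sample size formula (one-sample t-test, normal approximation):
n = ((z_α + z_β) / d)²

z_α = 2.326 (for α = 0.01, one-sided)
z_β = 0.706 (for power = 0.76)
d = 0.48

n = ((2.326 + 0.706) / 0.48)²
n = (6.317)²
n ≈ 39.90
Round up to the next whole number: n = 40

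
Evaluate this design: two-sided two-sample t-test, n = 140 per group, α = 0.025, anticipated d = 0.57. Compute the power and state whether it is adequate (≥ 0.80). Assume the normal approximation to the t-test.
Power ≈ 0.99; the study is adequately powered (power ≥ 0.80)

Power calculation (two-sample t-test, normal approximation):
z_β = d · √(n/2) - z_{α/2}
z_β = 0.57 · √(140/2) - 2.241
z_β = 0.57 · 8.367 - 2.241
z_β = 2.528

Power = Φ(z_β) = Φ(2.528) ≈ 0.994

Effect size d = 0.57 is medium by Cohen's convention (0.2/0.5/0.8).

Threshold: power ≥ 0.80 is conventionally adequate.
Power ≈ 0.99 → the study is adequately powered (power ≥ 0.80).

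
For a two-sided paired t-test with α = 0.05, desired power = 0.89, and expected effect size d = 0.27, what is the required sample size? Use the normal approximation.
n = 140 pairs

Sample size formula (paired t-test, normal approximation):
n = ((z_{α/2} + z_β) / d)²

z_{α/2} = 1.960 (for α = 0.05, two-sided)
z_β = 1.227 (for power = 0.89)
d = 0.27

n = ((1.960 + 1.227) / 0.27)²
n = (11.804)²
n ≈ 139.33
Round up to the next whole number: n = 140 pairs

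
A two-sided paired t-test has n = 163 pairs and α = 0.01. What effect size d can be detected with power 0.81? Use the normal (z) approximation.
d ≈ 0.27

Minimum detectable effect (paired t-test, normal approximation):
d = (z_{α/2} + z_β) / √n
d = (2.576 + 0.878) / √163
d = 3.454 / 12.767
d ≈ 0.27

By Cohen's convention (0.2 small / 0.5 medium / 0.8 large): small effect.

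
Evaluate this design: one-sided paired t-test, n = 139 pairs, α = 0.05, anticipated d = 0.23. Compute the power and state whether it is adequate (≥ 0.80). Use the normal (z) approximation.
Power ≈ 0.86; the study is adequately powered (power ≥ 0.80)

Power calculation (paired t-test, normal approximation):
z_β = d · √n - z_α
z_β = 0.23 · √139 - 1.645
z_β = 0.23 · 11.790 - 1.645
z_β = 1.067

Power = Φ(z_β) = Φ(1.067) ≈ 0.857

Effect size d = 0.23 is small by Cohen's convention (0.2/0.5/0.8).

Threshold: power ≥ 0.80 is conventionally adequate.
Power ≈ 0.86 → the study is adequately powered (power ≥ 0.80).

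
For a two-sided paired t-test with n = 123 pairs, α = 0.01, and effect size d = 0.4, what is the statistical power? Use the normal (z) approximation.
Power ≈ 0.97

Power calculation (paired t-test, normal approximation):
z_β = d · √n - z_{α/2}
z_β = 0.4 · √123 - 2.576
z_β = 0.4 · 11.091 - 2.576
z_β = 1.860

Power = Φ(z_β) = Φ(1.860) ≈ 0.969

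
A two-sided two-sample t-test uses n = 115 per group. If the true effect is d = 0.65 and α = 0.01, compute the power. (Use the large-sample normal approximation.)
Power ≈ 0.99

Power calculation (two-sample t-test, normal approximation):
z_β = d · √(n/2) - z_{α/2}
z_β = 0.65 · √(115/2) - 2.576
z_β = 0.65 · 7.583 - 2.576
z_β = 2.353

Power = Φ(z_β) = Φ(2.353) ≈ 0.991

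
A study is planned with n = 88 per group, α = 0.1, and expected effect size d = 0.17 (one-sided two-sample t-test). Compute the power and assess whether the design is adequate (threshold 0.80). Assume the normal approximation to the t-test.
Power ≈ 0.44; the study is underpowered (power < 0.80)

Power calculation (two-sample t-test, normal approximation):
z_β = d · √(n/2) - z_α
z_β = 0.17 · √(88/2) - 1.282
z_β = 0.17 · 6.633 - 1.282
z_β = -0.154

Power = Φ(z_β) = Φ(-0.154) ≈ 0.439

Effect size d = 0.17 is very small by Cohen's convention (0.2/0.5/0.8).

Threshold: power ≥ 0.80 is conventionally adequate.
Power ≈ 0.44 → the study is underpowered (power < 0.80).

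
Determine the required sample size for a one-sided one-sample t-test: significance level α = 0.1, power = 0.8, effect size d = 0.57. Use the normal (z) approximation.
n = 14

Sample size formula (one-sample t-test, normal approximation):
n = ((z_α + z_β) / d)²

z_α = 1.282 (for α = 0.1, one-sided)
z_β = 0.842 (for power = 0.8)
d = 0.57

n = ((1.282 + 0.842) / 0.57)²
n = (3.726)²
n ≈ 13.88
Round up to the next whole number: n = 14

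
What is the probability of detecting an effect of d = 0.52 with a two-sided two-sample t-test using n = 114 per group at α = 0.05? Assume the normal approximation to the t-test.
Power ≈ 0.98

Power calculation (two-sample t-test, normal approximation):
z_β = d · √(n/2) - z_{α/2}
z_β = 0.52 · √(114/2) - 1.960
z_β = 0.52 · 7.550 - 1.960
z_β = 1.966

Power = Φ(z_β) = Φ(1.966) ≈ 0.975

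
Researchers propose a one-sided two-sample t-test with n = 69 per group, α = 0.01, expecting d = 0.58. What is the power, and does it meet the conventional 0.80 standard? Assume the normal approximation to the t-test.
Power ≈ 0.86; the study is adequately powered (power ≥ 0.80)

Power calculation (two-sample t-test, normal approximation):
z_β = d · √(n/2) - z_α
z_β = 0.58 · √(69/2) - 2.326
z_β = 0.58 · 5.874 - 2.326
z_β = 1.080

Power = Φ(z_β) = Φ(1.080) ≈ 0.860

Effect size d = 0.58 is medium by Cohen's convention (0.2/0.5/0.8).

Threshold: power ≥ 0.80 is conventionally adequate.
Power ≈ 0.86 → the study is adequately powered (power ≥ 0.80).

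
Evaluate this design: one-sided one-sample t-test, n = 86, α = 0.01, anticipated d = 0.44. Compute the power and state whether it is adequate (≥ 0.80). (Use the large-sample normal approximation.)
Power ≈ 0.96; the study is adequately powered (power ≥ 0.80)

Power calculation (one-sample t-test, normal approximation):
z_β = d · √n - z_α
z_β = 0.44 · √86 - 2.326
z_β = 0.44 · 9.274 - 2.326
z_β = 1.754

Power = Φ(z_β) = Φ(1.754) ≈ 0.960

Effect size d = 0.44 is small by Cohen's convention (0.2/0.5/0.8).

Threshold: power ≥ 0.80 is conventionally adequate.
Power ≈ 0.96 → the study is adequately powered (power ≥ 0.80).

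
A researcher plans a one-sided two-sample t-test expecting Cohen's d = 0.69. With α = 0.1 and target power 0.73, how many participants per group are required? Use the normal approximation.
n = 16 per group

Sample size formula (two-sample t-test, normal approximation):
n = 2 · ((z_α + z_β) / d)²

z_α = 1.282 (for α = 0.1, one-sided)
z_β = 0.613 (for power = 0.73)
d = 0.69

n = 2 · ((1.282 + 0.613) / 0.69)²
n = 2 · (2.746)²
n ≈ 15.08
Round up to the next whole number: n = 16 per group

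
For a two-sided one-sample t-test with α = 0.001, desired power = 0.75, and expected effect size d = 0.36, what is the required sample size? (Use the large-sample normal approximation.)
n = 122

Sample size formula (one-sample t-test, normal approximation):
n = ((z_{α/2} + z_β) / d)²

z_{α/2} = 3.291 (for α = 0.001, two-sided)
z_β = 0.674 (for power = 0.75)
d = 0.36

n = ((3.291 + 0.674) / 0.36)²
n = (11.014)²
n ≈ 121.31
Round up to the next whole number: n = 122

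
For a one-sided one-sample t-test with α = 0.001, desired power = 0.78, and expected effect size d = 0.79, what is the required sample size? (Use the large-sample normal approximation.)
n = 24

Sample size formula (one-sample t-test, normal approximation):
n = ((z_α + z_β) / d)²

z_α = 3.090 (for α = 0.001, one-sided)
z_β = 0.772 (for power = 0.78)
d = 0.79

n = ((3.090 + 0.772) / 0.79)²
n = (4.889)²
n ≈ 23.90
Round up to the next whole number: n = 24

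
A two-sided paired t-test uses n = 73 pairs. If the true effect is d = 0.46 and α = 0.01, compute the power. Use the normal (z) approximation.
Power ≈ 0.91

Power calculation (paired t-test, normal approximation):
z_β = d · √n - z_{α/2}
z_β = 0.46 · √73 - 2.576
z_β = 0.46 · 8.544 - 2.576
z_β = 1.354

Power = Φ(z_β) = Φ(1.354) ≈ 0.912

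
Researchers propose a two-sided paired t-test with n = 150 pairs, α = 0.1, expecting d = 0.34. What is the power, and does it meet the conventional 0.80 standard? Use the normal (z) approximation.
Power ≈ 0.99; the study is adequately powered (power ≥ 0.80)

Power calculation (paired t-test, normal approximation):
z_β = d · √n - z_{α/2}
z_β = 0.34 · √150 - 1.645
z_β = 0.34 · 12.247 - 1.645
z_β = 2.519

Power = Φ(z_β) = Φ(2.519) ≈ 0.994

Effect size d = 0.34 is small by Cohen's convention (0.2/0.5/0.8).

Threshold: power ≥ 0.80 is conventionally adequate.
Power ≈ 0.99 → the study is adequately powered (power ≥ 0.80).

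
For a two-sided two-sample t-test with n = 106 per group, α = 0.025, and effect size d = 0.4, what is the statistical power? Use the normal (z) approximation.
Power ≈ 0.75

Power calculation (two-sample t-test, normal approximation):
z_β = d · √(n/2) - z_{α/2}
z_β = 0.4 · √(106/2) - 2.241
z_β = 0.4 · 7.280 - 2.241
z_β = 0.671

Power = Φ(z_β) = Φ(0.671) ≈ 0.749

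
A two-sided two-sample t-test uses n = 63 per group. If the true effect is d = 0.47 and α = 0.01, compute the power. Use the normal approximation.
Power ≈ 0.52

Power calculation (two-sample t-test, normal approximation):
z_β = d · √(n/2) - z_{α/2}
z_β = 0.47 · √(63/2) - 2.576
z_β = 0.47 · 5.612 - 2.576
z_β = 0.062

Power = Φ(z_β) = Φ(0.062) ≈ 0.525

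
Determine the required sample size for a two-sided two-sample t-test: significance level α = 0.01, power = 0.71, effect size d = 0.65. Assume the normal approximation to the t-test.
n = 47 per group

Sample size formula (two-sample t-test, normal approximation):
n = 2 · ((z_{α/2} + z_β) / d)²

z_{α/2} = 2.576 (for α = 0.01, two-sided)
z_β = 0.553 (for power = 0.71)
d = 0.65

n = 2 · ((2.576 + 0.553) / 0.65)²
n = 2 · (4.814)²
n ≈ 46.35
Round up to the next whole number: n = 47 per group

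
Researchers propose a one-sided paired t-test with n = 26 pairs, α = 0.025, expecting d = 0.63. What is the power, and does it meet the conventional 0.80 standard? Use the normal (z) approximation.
Power ≈ 0.89; the study is adequately powered (power ≥ 0.80)

Power calculation (paired t-test, normal approximation):
z_β = d · √n - z_α
z_β = 0.63 · √26 - 1.960
z_β = 0.63 · 5.099 - 1.960
z_β = 1.252

Power = Φ(z_β) = Φ(1.252) ≈ 0.895

Effect size d = 0.63 is medium by Cohen's convention (0.2/0.5/0.8).

Threshold: power ≥ 0.80 is conventionally adequate.
Power ≈ 0.89 → the study is adequately powered (power ≥ 0.80).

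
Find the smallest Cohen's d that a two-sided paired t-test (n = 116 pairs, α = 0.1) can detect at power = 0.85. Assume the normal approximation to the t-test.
d ≈ 0.25

Minimum detectable effect (paired t-test, normal approximation):
d = (z_{α/2} + z_β) / √n
d = (1.645 + 1.036) / √116
d = 2.681 / 10.770
d ≈ 0.25

By Cohen's convention (0.2 small / 0.5 medium / 0.8 large): small effect.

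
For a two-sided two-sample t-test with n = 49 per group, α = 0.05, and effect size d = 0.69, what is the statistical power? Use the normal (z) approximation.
Power ≈ 0.93

Power calculation (two-sample t-test, normal approximation):
z_β = d · √(n/2) - z_{α/2}
z_β = 0.69 · √(49/2) - 1.960
z_β = 0.69 · 4.950 - 1.960
z_β = 1.455

Power = Φ(z_β) = Φ(1.455) ≈ 0.927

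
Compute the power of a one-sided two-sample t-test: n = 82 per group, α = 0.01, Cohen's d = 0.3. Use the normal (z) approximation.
Power ≈ 0.34

Power calculation (two-sample t-test, normal approximation):
z_β = d · √(n/2) - z_α
z_β = 0.3 · √(82/2) - 2.326
z_β = 0.3 · 6.403 - 2.326
z_β = -0.405

Power = Φ(z_β) = Φ(-0.405) ≈ 0.343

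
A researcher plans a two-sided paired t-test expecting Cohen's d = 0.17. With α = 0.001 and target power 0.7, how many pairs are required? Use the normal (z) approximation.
n = 504 pairs

Sample size formula (paired t-test, normal approximation):
n = ((z_{α/2} + z_β) / d)²

z_{α/2} = 3.291 (for α = 0.001, two-sided)
z_β = 0.524 (for power = 0.7)
d = 0.17

n = ((3.291 + 0.524) / 0.17)²
n = (22.441)²
n ≈ 503.60
Round up to the next whole number: n = 504 pairs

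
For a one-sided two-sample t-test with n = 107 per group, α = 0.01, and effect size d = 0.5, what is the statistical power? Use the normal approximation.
Power ≈ 0.91

Power calculation (two-sample t-test, normal approximation):
z_β = d · √(n/2) - z_α
z_β = 0.5 · √(107/2) - 2.326
z_β = 0.5 · 7.314 - 2.326
z_β = 1.331

Power = Φ(z_β) = Φ(1.331) ≈ 0.908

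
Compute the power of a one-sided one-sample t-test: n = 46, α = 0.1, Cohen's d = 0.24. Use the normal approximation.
Power ≈ 0.64

Power calculation (one-sample t-test, normal approximation):
z_β = d · √n - z_α
z_β = 0.24 · √46 - 1.282
z_β = 0.24 · 6.782 - 1.282
z_β = 0.346

Power = Φ(z_β) = Φ(0.346) ≈ 0.635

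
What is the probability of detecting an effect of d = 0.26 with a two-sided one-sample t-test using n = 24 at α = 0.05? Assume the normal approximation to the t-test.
Power ≈ 0.25

Power calculation (one-sample t-test, normal approximation):
z_β = d · √n - z_{α/2}
z_β = 0.26 · √24 - 1.960
z_β = 0.26 · 4.899 - 1.960
z_β = -0.686

Power = Φ(z_β) = Φ(-0.686) ≈ 0.246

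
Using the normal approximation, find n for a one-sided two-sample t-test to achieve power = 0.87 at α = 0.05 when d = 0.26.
n = 228 per group

Sample size formula (two-sample t-test, normal approximation):
n = 2 · ((z_α + z_β) / d)²

z_α = 1.645 (for α = 0.05, one-sided)
z_β = 1.126 (for power = 0.87)
d = 0.26

n = 2 · ((1.645 + 1.126) / 0.26)²
n = 2 · (10.658)²
n ≈ 227.19
Round up to the next whole number: n = 228 per group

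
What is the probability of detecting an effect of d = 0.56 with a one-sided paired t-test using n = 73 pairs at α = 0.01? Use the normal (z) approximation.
Power ≈ 0.99

Power calculation (paired t-test, normal approximation):
z_β = d · √n - z_α
z_β = 0.56 · √73 - 2.326
z_β = 0.56 · 8.544 - 2.326
z_β = 2.458

Power = Φ(z_β) = Φ(2.458) ≈ 0.993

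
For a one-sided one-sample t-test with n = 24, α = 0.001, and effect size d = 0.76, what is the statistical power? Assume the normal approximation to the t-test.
Power ≈ 0.74

Power calculation (one-sample t-test, normal approximation):
z_β = d · √n - z_α
z_β = 0.76 · √24 - 3.090
z_β = 0.76 · 4.899 - 3.090
z_β = 0.633

Power = Φ(z_β) = Φ(0.633) ≈ 0.737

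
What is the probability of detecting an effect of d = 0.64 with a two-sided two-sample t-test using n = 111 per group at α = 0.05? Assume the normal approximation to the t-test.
Power ≈ 1.00

Power calculation (two-sample t-test, normal approximation):
z_β = d · √(n/2) - z_{α/2}
z_β = 0.64 · √(111/2) - 1.960
z_β = 0.64 · 7.450 - 1.960
z_β = 2.808

Power = Φ(z_β) = Φ(2.808) ≈ 0.998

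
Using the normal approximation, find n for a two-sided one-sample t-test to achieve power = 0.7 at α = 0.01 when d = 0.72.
n = 19

Sample size formula (one-sample t-test, normal approximation):
n = ((z_{α/2} + z_β) / d)²

z_{α/2} = 2.576 (for α = 0.01, two-sided)
z_β = 0.524 (for power = 0.7)
d = 0.72

n = ((2.576 + 0.524) / 0.72)²
n = (4.306)²
n ≈ 18.54
Round up to the next whole number: n = 19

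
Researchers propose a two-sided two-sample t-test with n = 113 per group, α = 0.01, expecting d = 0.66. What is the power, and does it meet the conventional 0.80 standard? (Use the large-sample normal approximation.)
Power ≈ 0.99; the study is adequately powered (power ≥ 0.80)

Power calculation (two-sample t-test, normal approximation):
z_β = d · √(n/2) - z_{α/2}
z_β = 0.66 · √(113/2) - 2.576
z_β = 0.66 · 7.517 - 2.576
z_β = 2.385

Power = Φ(z_β) = Φ(2.385) ≈ 0.991

Effect size d = 0.66 is medium by Cohen's convention (0.2/0.5/0.8).

Threshold: power ≥ 0.80 is conventionally adequate.
Power ≈ 0.99 → the study is adequately powered (power ≥ 0.80).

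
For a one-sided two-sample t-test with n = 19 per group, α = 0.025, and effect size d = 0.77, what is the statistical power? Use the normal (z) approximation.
Power ≈ 0.66

Power calculation (two-sample t-test, normal approximation):
z_β = d · √(n/2) - z_α
z_β = 0.77 · √(19/2) - 1.960
z_β = 0.77 · 3.082 - 1.960
z_β = 0.413

Power = Φ(z_β) = Φ(0.413) ≈ 0.660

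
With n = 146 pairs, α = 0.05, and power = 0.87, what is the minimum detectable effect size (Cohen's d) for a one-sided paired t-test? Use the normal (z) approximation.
d ≈ 0.23

Minimum detectable effect (paired t-test, normal approximation):
d = (z_α + z_β) / √n
d = (1.645 + 1.126) / √146
d = 2.771 / 12.083
d ≈ 0.23

By Cohen's convention (0.2 small / 0.5 medium / 0.8 large): small effect.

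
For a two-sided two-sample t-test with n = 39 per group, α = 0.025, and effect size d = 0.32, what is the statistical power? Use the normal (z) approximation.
Power ≈ 0.20

Power calculation (two-sample t-test, normal approximation):
z_β = d · √(n/2) - z_{α/2}
z_β = 0.32 · √(39/2) - 2.241
z_β = 0.32 · 4.416 - 2.241
z_β = -0.828

Power = Φ(z_β) = Φ(-0.828) ≈ 0.204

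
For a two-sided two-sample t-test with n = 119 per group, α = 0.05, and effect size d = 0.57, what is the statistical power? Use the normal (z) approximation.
Power ≈ 0.99

Power calculation (two-sample t-test, normal approximation):
z_β = d · √(n/2) - z_{α/2}
z_β = 0.57 · √(119/2) - 1.960
z_β = 0.57 · 7.714 - 1.960
z_β = 2.437

Power = Φ(z_β) = Φ(2.437) ≈ 0.993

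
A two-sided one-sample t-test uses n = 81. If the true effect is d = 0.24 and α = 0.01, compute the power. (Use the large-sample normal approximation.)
Power ≈ 0.34

Power calculation (one-sample t-test, normal approximation):
z_β = d · √n - z_{α/2}
z_β = 0.24 · √81 - 2.576
z_β = 0.24 · 9.000 - 2.576
z_β = -0.416

Power = Φ(z_β) = Φ(-0.416) ≈ 0.339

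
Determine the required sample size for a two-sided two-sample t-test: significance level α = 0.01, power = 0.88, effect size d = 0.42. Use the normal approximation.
n = 160 per group

Sample size formula (two-sample t-test, normal approximation):
n = 2 · ((z_{α/2} + z_β) / d)²

z_{α/2} = 2.576 (for α = 0.01, two-sided)
z_β = 1.175 (for power = 0.88)
d = 0.42

n = 2 · ((2.576 + 1.175) / 0.42)²
n = 2 · (8.931)²
n ≈ 159.53
Round up to the next whole number: n = 160 per group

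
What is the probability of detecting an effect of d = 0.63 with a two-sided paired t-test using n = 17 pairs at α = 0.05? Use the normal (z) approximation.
Power ≈ 0.74

Power calculation (paired t-test, normal approximation):
z_β = d · √n - z_{α/2}
z_β = 0.63 · √17 - 1.960
z_β = 0.63 · 4.123 - 1.960
z_β = 0.638

Power = Φ(z_β) = Φ(0.638) ≈ 0.738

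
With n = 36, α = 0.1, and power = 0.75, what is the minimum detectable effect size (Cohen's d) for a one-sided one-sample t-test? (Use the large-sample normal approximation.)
d ≈ 0.33

Minimum detectable effect (one-sample t-test, normal approximation):
d = (z_α + z_β) / √n
d = (1.282 + 0.674) / √36
d = 1.956 / 6.000
d ≈ 0.33

By Cohen's convention (0.2 small / 0.5 medium / 0.8 large): small effect.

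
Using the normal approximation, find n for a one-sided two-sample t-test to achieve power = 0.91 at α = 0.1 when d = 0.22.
n = 285 per group

Sample size formula (two-sample t-test, normal approximation):
n = 2 · ((z_α + z_β) / d)²

z_α = 1.282 (for α = 0.1, one-sided)
z_β = 1.341 (for power = 0.91)
d = 0.22

n = 2 · ((1.282 + 1.341) / 0.22)²
n = 2 · (11.923)²
n ≈ 284.32
Round up to the next whole number: n = 285 per group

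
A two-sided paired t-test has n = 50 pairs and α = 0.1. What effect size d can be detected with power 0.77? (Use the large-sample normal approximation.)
d ≈ 0.34

Minimum detectable effect (paired t-test, normal approximation):
d = (z_{α/2} + z_β) / √n
d = (1.645 + 0.739) / √50
d = 2.384 / 7.071
d ≈ 0.34

By Cohen's convention (0.2 small / 0.5 medium / 0.8 large): small effect.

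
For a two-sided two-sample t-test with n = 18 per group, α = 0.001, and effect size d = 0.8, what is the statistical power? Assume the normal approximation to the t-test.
Power ≈ 0.19

Power calculation (two-sample t-test, normal approximation):
z_β = d · √(n/2) - z_{α/2}
z_β = 0.8 · √(18/2) - 3.291
z_β = 0.8 · 3.000 - 3.291
z_β = -0.891

Power = Φ(z_β) = Φ(-0.891) ≈ 0.187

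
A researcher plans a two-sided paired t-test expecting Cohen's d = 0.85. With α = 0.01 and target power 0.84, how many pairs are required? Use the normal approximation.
n = 18 pairs

Sample size formula (paired t-test, normal approximation):
n = ((z_{α/2} + z_β) / d)²

z_{α/2} = 2.576 (for α = 0.01, two-sided)
z_β = 0.994 (for power = 0.84)
d = 0.85

n = ((2.576 + 0.994) / 0.85)²
n = (4.200)²
n ≈ 17.64
Round up to the next whole number: n = 18 pairs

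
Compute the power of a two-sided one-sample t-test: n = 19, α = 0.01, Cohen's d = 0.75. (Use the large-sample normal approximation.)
Power ≈ 0.76

Power calculation (one-sample t-test, normal approximation):
z_β = d · √n - z_{α/2}
z_β = 0.75 · √19 - 2.576
z_β = 0.75 · 4.359 - 2.576
z_β = 0.693

Power = Φ(z_β) = Φ(0.693) ≈ 0.756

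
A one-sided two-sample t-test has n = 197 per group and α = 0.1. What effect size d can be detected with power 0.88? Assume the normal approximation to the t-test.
d ≈ 0.25

Minimum detectable effect (two-sample t-test, normal approximation):
d = (z_α + z_β) / √(n/2)
d = (1.282 + 1.175) / √(197/2)
d = 2.457 / 9.925
d ≈ 0.25

By Cohen's convention (0.2 small / 0.5 medium / 0.8 large): small effect.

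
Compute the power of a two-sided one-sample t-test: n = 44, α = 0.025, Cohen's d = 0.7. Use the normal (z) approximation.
Power ≈ 0.99

Power calculation (one-sample t-test, normal approximation):
z_β = d · √n - z_{α/2}
z_β = 0.7 · √44 - 2.241
z_β = 0.7 · 6.633 - 2.241
z_β = 2.402

Power = Φ(z_β) = Φ(2.402) ≈ 0.992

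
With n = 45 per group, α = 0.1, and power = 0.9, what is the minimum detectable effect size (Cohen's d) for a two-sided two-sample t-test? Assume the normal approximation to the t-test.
d ≈ 0.62

Minimum detectable effect (two-sample t-test, normal approximation):
d = (z_{α/2} + z_β) / √(n/2)
d = (1.645 + 1.282) / √(45/2)
d = 2.926 / 4.743
d ≈ 0.62

By Cohen's convention (0.2 small / 0.5 medium / 0.8 large): medium effect.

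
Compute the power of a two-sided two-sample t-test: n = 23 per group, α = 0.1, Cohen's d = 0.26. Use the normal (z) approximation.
Power ≈ 0.22

Power calculation (two-sample t-test, normal approximation):
z_β = d · √(n/2) - z_{α/2}
z_β = 0.26 · √(23/2) - 1.645
z_β = 0.26 · 3.391 - 1.645
z_β = -0.763

Power = Φ(z_β) = Φ(-0.763) ≈ 0.223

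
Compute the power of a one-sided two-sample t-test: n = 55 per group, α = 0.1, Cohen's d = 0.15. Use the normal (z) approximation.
Power ≈ 0.31

Power calculation (two-sample t-test, normal approximation):
z_β = d · √(n/2) - z_α
z_β = 0.15 · √(55/2) - 1.282
z_β = 0.15 · 5.244 - 1.282
z_β = -0.495

Power = Φ(z_β) = Φ(-0.495) ≈ 0.310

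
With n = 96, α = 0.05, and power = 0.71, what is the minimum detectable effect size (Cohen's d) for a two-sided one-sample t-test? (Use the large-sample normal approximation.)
d ≈ 0.26

Minimum detectable effect (one-sample t-test, normal approximation):
d = (z_{α/2} + z_β) / √n
d = (1.960 + 0.553) / √96
d = 2.513 / 9.798
d ≈ 0.26

By Cohen's convention (0.2 small / 0.5 medium / 0.8 large): small effect.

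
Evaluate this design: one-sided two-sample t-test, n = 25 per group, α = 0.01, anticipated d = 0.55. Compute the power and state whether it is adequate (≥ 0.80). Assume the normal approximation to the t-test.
Power ≈ 0.35; the study is underpowered (power < 0.80)

Power calculation (two-sample t-test, normal approximation):
z_β = d · √(n/2) - z_α
z_β = 0.55 · √(25/2) - 2.326
z_β = 0.55 · 3.536 - 2.326
z_β = -0.382

Power = Φ(z_β) = Φ(-0.382) ≈ 0.351

Effect size d = 0.55 is medium by Cohen's convention (0.2/0.5/0.8).

Threshold: power ≥ 0.80 is conventionally adequate.
Power ≈ 0.35 → the study is underpowered (power < 0.80).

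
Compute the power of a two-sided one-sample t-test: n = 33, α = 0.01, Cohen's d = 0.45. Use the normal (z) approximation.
Power ≈ 0.50

Power calculation (one-sample t-test, normal approximation):
z_β = d · √n - z_{α/2}
z_β = 0.45 · √33 - 2.576
z_β = 0.45 · 5.745 - 2.576
z_β = 0.009

Power = Φ(z_β) = Φ(0.009) ≈ 0.504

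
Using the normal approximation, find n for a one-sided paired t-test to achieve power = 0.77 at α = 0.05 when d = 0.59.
n = 17 pairs

Sample size formula (paired t-test, normal approximation):
n = ((z_α + z_β) / d)²

z_α = 1.645 (for α = 0.05, one-sided)
z_β = 0.739 (for power = 0.77)
d = 0.59

n = ((1.645 + 0.739) / 0.59)²
n = (4.041)²
n ≈ 16.33
Round up to the next whole number: n = 17 pairs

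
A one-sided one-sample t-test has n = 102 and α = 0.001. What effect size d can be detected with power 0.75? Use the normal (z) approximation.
d ≈ 0.37

Minimum detectable effect (one-sample t-test, normal approximation):
d = (z_α + z_β) / √n
d = (3.090 + 0.674) / √102
d = 3.765 / 10.100
d ≈ 0.37

By Cohen's convention (0.2 small / 0.5 medium / 0.8 large): small effect.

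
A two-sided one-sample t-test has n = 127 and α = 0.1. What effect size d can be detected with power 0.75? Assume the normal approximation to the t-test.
d ≈ 0.21

Minimum detectable effect (one-sample t-test, normal approximation):
d = (z_{α/2} + z_β) / √n
d = (1.645 + 0.674) / √127
d = 2.319 / 11.269
d ≈ 0.21

By Cohen's convention (0.2 small / 0.5 medium / 0.8 large): small effect.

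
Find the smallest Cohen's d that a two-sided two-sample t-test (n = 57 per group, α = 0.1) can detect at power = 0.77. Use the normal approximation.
d ≈ 0.45

Minimum detectable effect (two-sample t-test, normal approximation):
d = (z_{α/2} + z_β) / √(n/2)
d = (1.645 + 0.739) / √(57/2)
d = 2.384 / 5.339
d ≈ 0.45

By Cohen's convention (0.2 small / 0.5 medium / 0.8 large): small effect.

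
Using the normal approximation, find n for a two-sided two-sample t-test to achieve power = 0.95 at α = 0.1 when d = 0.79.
n = 35 per group

Sample size formula (two-sample t-test, normal approximation):
n = 2 · ((z_{α/2} + z_β) / d)²

z_{α/2} = 1.645 (for α = 0.1, two-sided)
z_β = 1.645 (for power = 0.95)
d = 0.79

n = 2 · ((1.645 + 1.645) / 0.79)²
n = 2 · (4.165)²
n ≈ 34.69
Round up to the next whole number: n = 35 per group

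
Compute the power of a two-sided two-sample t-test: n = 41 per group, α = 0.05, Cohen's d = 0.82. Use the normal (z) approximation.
Power ≈ 0.96

Power calculation (two-sample t-test, normal approximation):
z_β = d · √(n/2) - z_{α/2}
z_β = 0.82 · √(41/2) - 1.960
z_β = 0.82 · 4.528 - 1.960
z_β = 1.753

Power = Φ(z_β) = Φ(1.753) ≈ 0.960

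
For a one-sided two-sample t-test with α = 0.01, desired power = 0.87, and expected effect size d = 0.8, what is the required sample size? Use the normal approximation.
n = 38 per group

Sample size formula (two-sample t-test, normal approximation):
n = 2 · ((z_α + z_β) / d)²

z_α = 2.326 (for α = 0.01, one-sided)
z_β = 1.126 (for power = 0.87)
d = 0.8

n = 2 · ((2.326 + 1.126) / 0.8)²
n = 2 · (4.315)²
n ≈ 37.24
Round up to the next whole number: n = 38 per group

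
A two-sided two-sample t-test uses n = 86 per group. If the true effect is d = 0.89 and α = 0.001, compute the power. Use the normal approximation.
Power ≈ 0.99

Power calculation (two-sample t-test, normal approximation):
z_β = d · √(n/2) - z_{α/2}
z_β = 0.89 · √(86/2) - 3.291
z_β = 0.89 · 6.557 - 3.291
z_β = 2.546

Power = Φ(z_β) = Φ(2.546) ≈ 0.995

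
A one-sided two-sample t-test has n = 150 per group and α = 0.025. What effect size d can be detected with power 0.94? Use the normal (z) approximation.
d ≈ 0.41

Minimum detectable effect (two-sample t-test, normal approximation):
d = (z_α + z_β) / √(n/2)
d = (1.960 + 1.555) / √(150/2)
d = 3.515 / 8.660
d ≈ 0.41

By Cohen's convention (0.2 small / 0.5 medium / 0.8 large): small effect.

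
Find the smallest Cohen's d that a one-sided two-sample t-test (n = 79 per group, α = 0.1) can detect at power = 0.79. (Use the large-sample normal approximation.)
d ≈ 0.33

Minimum detectable effect (two-sample t-test, normal approximation):
d = (z_α + z_β) / √(n/2)
d = (1.282 + 0.806) / √(79/2)
d = 2.088 / 6.285
d ≈ 0.33

By Cohen's convention (0.2 small / 0.5 medium / 0.8 large): small effect.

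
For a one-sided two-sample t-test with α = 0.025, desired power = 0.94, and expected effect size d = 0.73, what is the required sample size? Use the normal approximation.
n = 47 per group

Sample size formula (two-sample t-test, normal approximation):
n = 2 · ((z_α + z_β) / d)²

z_α = 1.960 (for α = 0.025, one-sided)
z_β = 1.555 (for power = 0.94)
d = 0.73

n = 2 · ((1.960 + 1.555) / 0.73)²
n = 2 · (4.815)²
n ≈ 46.37
Round up to the next whole number: n = 47 per group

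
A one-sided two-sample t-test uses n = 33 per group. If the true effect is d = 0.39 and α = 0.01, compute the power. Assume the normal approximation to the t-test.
Power ≈ 0.23

Power calculation (two-sample t-test, normal approximation):
z_β = d · √(n/2) - z_α
z_β = 0.39 · √(33/2) - 2.326
z_β = 0.39 · 4.062 - 2.326
z_β = -0.742

Power = Φ(z_β) = Φ(-0.742) ≈ 0.229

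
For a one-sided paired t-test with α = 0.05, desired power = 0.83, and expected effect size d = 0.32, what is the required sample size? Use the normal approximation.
n = 66 pairs

Sample size formula (paired t-test, normal approximation):
n = ((z_α + z_β) / d)²

z_α = 1.645 (for α = 0.05, one-sided)
z_β = 0.954 (for power = 0.83)
d = 0.32

n = ((1.645 + 0.954) / 0.32)²
n = (8.122)²
n ≈ 65.97
Round up to the next whole number: n = 66 pairs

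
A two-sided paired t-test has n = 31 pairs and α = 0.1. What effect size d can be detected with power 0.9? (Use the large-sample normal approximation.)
d ≈ 0.53

Minimum detectable effect (paired t-test, normal approximation):
d = (z_{α/2} + z_β) / √n
d = (1.645 + 1.282) / √31
d = 2.926 / 5.568
d ≈ 0.53

By Cohen's convention (0.2 small / 0.5 medium / 0.8 large): medium effect.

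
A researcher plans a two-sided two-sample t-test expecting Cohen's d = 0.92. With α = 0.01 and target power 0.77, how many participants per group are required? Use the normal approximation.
n = 26 per group

Sample size formula (two-sample t-test, normal approximation):
n = 2 · ((z_{α/2} + z_β) / d)²

z_{α/2} = 2.576 (for α = 0.01, two-sided)
z_β = 0.739 (for power = 0.77)
d = 0.92

n = 2 · ((2.576 + 0.739) / 0.92)²
n = 2 · (3.603)²
n ≈ 25.96
Round up to the next whole number: n = 26 per group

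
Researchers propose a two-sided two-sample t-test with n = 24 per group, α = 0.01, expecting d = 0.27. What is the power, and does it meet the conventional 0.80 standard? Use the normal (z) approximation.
Power ≈ 0.05; the study is underpowered (power < 0.80)

Power calculation (two-sample t-test, normal approximation):
z_β = d · √(n/2) - z_{α/2}
z_β = 0.27 · √(24/2) - 2.576
z_β = 0.27 · 3.464 - 2.576
z_β = -1.641

Power = Φ(z_β) = Φ(-1.641) ≈ 0.050

Effect size d = 0.27 is small by Cohen's convention (0.2/0.5/0.8).

Threshold: power ≥ 0.80 is conventionally adequate.
Power ≈ 0.05 → the study is underpowered (power < 0.80).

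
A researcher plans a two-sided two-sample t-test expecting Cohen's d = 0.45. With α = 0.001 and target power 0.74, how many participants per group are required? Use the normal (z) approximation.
n = 153 per group

Sample size formula (two-sample t-test, normal approximation):
n = 2 · ((z_{α/2} + z_β) / d)²

z_{α/2} = 3.291 (for α = 0.001, two-sided)
z_β = 0.643 (for power = 0.74)
d = 0.45

n = 2 · ((3.291 + 0.643) / 0.45)²
n = 2 · (8.742)²
n ≈ 152.85
Round up to the next whole number: n = 153 per group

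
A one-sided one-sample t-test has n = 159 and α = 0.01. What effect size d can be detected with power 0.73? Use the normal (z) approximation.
d ≈ 0.23

Minimum detectable effect (one-sample t-test, normal approximation):
d = (z_α + z_β) / √n
d = (2.326 + 0.613) / √159
d = 2.939 / 12.610
d ≈ 0.23

By Cohen's convention (0.2 small / 0.5 medium / 0.8 large): small effect.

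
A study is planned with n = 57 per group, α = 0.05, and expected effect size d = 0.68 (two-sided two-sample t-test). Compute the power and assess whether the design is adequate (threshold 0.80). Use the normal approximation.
Power ≈ 0.95; the study is adequately powered (power ≥ 0.80)

Power calculation (two-sample t-test, normal approximation):
z_β = d · √(n/2) - z_{α/2}
z_β = 0.68 · √(57/2) - 1.960
z_β = 0.68 · 5.339 - 1.960
z_β = 1.670

Power = Φ(z_β) = Φ(1.670) ≈ 0.953

Effect size d = 0.68 is medium by Cohen's convention (0.2/0.5/0.8).

Threshold: power ≥ 0.80 is conventionally adequate.
Power ≈ 0.95 → the study is adequately powered (power ≥ 0.80).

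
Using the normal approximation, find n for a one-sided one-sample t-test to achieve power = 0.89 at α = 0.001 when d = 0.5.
n = 75

Sample size formula (one-sample t-test, normal approximation):
n = ((z_α + z_β) / d)²

z_α = 3.090 (for α = 0.001, one-sided)
z_β = 1.227 (for power = 0.89)
d = 0.5

n = ((3.090 + 1.227) / 0.5)²
n = (8.634)²
n ≈ 74.55
Round up to the next whole number: n = 75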